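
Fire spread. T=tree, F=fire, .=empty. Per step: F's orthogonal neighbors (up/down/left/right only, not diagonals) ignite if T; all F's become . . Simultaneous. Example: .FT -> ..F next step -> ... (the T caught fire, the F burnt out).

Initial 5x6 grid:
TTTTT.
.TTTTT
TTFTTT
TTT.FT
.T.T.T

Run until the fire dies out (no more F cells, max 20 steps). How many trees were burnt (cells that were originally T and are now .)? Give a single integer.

Step 1: +6 fires, +2 burnt (F count now 6)
Step 2: +8 fires, +6 burnt (F count now 8)
Step 3: +6 fires, +8 burnt (F count now 6)
Step 4: +1 fires, +6 burnt (F count now 1)
Step 5: +0 fires, +1 burnt (F count now 0)
Fire out after step 5
Initially T: 22, now '.': 29
Total burnt (originally-T cells now '.'): 21

Answer: 21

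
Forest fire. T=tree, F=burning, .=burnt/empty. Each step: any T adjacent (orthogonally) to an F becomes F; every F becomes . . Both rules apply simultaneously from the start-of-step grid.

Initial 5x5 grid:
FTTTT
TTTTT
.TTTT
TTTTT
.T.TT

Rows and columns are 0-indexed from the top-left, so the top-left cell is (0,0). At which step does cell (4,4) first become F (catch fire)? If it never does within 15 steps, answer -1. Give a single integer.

Step 1: cell (4,4)='T' (+2 fires, +1 burnt)
Step 2: cell (4,4)='T' (+2 fires, +2 burnt)
Step 3: cell (4,4)='T' (+3 fires, +2 burnt)
Step 4: cell (4,4)='T' (+4 fires, +3 burnt)
Step 5: cell (4,4)='T' (+5 fires, +4 burnt)
Step 6: cell (4,4)='T' (+2 fires, +5 burnt)
Step 7: cell (4,4)='T' (+2 fires, +2 burnt)
Step 8: cell (4,4)='F' (+1 fires, +2 burnt)
  -> target ignites at step 8
Step 9: cell (4,4)='.' (+0 fires, +1 burnt)
  fire out at step 9

8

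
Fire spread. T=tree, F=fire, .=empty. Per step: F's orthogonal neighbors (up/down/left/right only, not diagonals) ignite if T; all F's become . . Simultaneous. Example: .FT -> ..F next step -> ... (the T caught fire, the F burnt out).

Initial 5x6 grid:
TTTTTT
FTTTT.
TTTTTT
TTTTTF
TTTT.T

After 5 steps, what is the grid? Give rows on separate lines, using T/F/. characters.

Step 1: 6 trees catch fire, 2 burn out
  FTTTTT
  .FTTT.
  FTTTTF
  TTTTF.
  TTTT.F
Step 2: 6 trees catch fire, 6 burn out
  .FTTTT
  ..FTT.
  .FTTF.
  FTTF..
  TTTT..
Step 3: 9 trees catch fire, 6 burn out
  ..FTTT
  ...FF.
  ..FF..
  .FF...
  FTTF..
Step 4: 4 trees catch fire, 9 burn out
  ...FFT
  ......
  ......
  ......
  .FF...
Step 5: 1 trees catch fire, 4 burn out
  .....F
  ......
  ......
  ......
  ......

.....F
......
......
......
......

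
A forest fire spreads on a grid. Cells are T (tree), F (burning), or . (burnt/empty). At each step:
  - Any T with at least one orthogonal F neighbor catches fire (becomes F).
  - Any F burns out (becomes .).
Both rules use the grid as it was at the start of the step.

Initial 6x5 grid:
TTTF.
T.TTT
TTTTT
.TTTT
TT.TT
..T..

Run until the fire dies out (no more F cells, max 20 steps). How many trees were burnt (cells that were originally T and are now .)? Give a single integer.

Answer: 20

Derivation:
Step 1: +2 fires, +1 burnt (F count now 2)
Step 2: +4 fires, +2 burnt (F count now 4)
Step 3: +4 fires, +4 burnt (F count now 4)
Step 4: +5 fires, +4 burnt (F count now 5)
Step 5: +3 fires, +5 burnt (F count now 3)
Step 6: +1 fires, +3 burnt (F count now 1)
Step 7: +1 fires, +1 burnt (F count now 1)
Step 8: +0 fires, +1 burnt (F count now 0)
Fire out after step 8
Initially T: 21, now '.': 29
Total burnt (originally-T cells now '.'): 20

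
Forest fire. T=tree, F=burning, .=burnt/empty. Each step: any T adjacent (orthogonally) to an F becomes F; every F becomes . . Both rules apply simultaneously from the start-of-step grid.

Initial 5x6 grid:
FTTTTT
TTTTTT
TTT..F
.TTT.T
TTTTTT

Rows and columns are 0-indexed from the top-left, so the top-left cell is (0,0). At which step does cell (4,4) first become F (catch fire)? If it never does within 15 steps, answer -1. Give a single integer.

Step 1: cell (4,4)='T' (+4 fires, +2 burnt)
Step 2: cell (4,4)='T' (+6 fires, +4 burnt)
Step 3: cell (4,4)='F' (+6 fires, +6 burnt)
  -> target ignites at step 3
Step 4: cell (4,4)='.' (+3 fires, +6 burnt)
Step 5: cell (4,4)='.' (+4 fires, +3 burnt)
Step 6: cell (4,4)='.' (+1 fires, +4 burnt)
Step 7: cell (4,4)='.' (+0 fires, +1 burnt)
  fire out at step 7

3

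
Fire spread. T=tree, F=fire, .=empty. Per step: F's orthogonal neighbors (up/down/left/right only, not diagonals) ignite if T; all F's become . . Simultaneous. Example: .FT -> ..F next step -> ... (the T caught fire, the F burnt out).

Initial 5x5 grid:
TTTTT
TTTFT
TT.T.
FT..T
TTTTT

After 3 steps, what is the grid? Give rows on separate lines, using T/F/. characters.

Step 1: 7 trees catch fire, 2 burn out
  TTTFT
  TTF.F
  FT.F.
  .F..T
  FTTTT
Step 2: 6 trees catch fire, 7 burn out
  TTF.F
  FF...
  .F...
  ....T
  .FTTT
Step 3: 3 trees catch fire, 6 burn out
  FF...
  .....
  .....
  ....T
  ..FTT

FF...
.....
.....
....T
..FTT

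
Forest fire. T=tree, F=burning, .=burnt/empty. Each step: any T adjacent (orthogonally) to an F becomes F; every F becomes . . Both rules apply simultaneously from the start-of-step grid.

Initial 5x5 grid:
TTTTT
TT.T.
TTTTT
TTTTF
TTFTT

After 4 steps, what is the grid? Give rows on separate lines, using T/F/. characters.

Step 1: 6 trees catch fire, 2 burn out
  TTTTT
  TT.T.
  TTTTF
  TTFF.
  TF.FF
Step 2: 4 trees catch fire, 6 burn out
  TTTTT
  TT.T.
  TTFF.
  TF...
  F....
Step 3: 3 trees catch fire, 4 burn out
  TTTTT
  TT.F.
  TF...
  F....
  .....
Step 4: 3 trees catch fire, 3 burn out
  TTTFT
  TF...
  F....
  .....
  .....

TTTFT
TF...
F....
.....
.....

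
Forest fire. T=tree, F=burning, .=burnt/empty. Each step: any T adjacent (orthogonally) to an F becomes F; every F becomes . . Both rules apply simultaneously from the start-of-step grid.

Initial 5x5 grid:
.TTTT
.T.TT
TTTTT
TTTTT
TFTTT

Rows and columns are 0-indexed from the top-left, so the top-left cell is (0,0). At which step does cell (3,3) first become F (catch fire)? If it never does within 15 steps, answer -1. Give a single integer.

Step 1: cell (3,3)='T' (+3 fires, +1 burnt)
Step 2: cell (3,3)='T' (+4 fires, +3 burnt)
Step 3: cell (3,3)='F' (+5 fires, +4 burnt)
  -> target ignites at step 3
Step 4: cell (3,3)='.' (+3 fires, +5 burnt)
Step 5: cell (3,3)='.' (+3 fires, +3 burnt)
Step 6: cell (3,3)='.' (+2 fires, +3 burnt)
Step 7: cell (3,3)='.' (+1 fires, +2 burnt)
Step 8: cell (3,3)='.' (+0 fires, +1 burnt)
  fire out at step 8

3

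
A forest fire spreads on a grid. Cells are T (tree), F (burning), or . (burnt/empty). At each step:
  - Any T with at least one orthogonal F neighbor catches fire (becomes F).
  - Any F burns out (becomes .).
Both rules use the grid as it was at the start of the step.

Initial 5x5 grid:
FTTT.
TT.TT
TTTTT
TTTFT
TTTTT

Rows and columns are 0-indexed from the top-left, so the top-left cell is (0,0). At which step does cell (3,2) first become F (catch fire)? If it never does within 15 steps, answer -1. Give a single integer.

Step 1: cell (3,2)='F' (+6 fires, +2 burnt)
  -> target ignites at step 1
Step 2: cell (3,2)='.' (+9 fires, +6 burnt)
Step 3: cell (3,2)='.' (+5 fires, +9 burnt)
Step 4: cell (3,2)='.' (+1 fires, +5 burnt)
Step 5: cell (3,2)='.' (+0 fires, +1 burnt)
  fire out at step 5

1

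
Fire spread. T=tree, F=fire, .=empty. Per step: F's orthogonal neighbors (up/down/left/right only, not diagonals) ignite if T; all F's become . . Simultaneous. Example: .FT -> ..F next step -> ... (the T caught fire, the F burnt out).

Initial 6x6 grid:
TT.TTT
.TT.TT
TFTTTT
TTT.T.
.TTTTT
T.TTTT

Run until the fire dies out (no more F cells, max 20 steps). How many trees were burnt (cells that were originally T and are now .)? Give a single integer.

Step 1: +4 fires, +1 burnt (F count now 4)
Step 2: +6 fires, +4 burnt (F count now 6)
Step 3: +3 fires, +6 burnt (F count now 3)
Step 4: +5 fires, +3 burnt (F count now 5)
Step 5: +4 fires, +5 burnt (F count now 4)
Step 6: +4 fires, +4 burnt (F count now 4)
Step 7: +1 fires, +4 burnt (F count now 1)
Step 8: +0 fires, +1 burnt (F count now 0)
Fire out after step 8
Initially T: 28, now '.': 35
Total burnt (originally-T cells now '.'): 27

Answer: 27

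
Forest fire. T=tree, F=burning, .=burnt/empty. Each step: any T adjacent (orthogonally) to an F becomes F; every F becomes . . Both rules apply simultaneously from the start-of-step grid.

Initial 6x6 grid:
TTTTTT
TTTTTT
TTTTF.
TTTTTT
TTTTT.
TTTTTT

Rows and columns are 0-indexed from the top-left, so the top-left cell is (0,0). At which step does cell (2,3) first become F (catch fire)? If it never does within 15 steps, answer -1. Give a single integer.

Step 1: cell (2,3)='F' (+3 fires, +1 burnt)
  -> target ignites at step 1
Step 2: cell (2,3)='.' (+7 fires, +3 burnt)
Step 3: cell (2,3)='.' (+7 fires, +7 burnt)
Step 4: cell (2,3)='.' (+7 fires, +7 burnt)
Step 5: cell (2,3)='.' (+5 fires, +7 burnt)
Step 6: cell (2,3)='.' (+3 fires, +5 burnt)
Step 7: cell (2,3)='.' (+1 fires, +3 burnt)
Step 8: cell (2,3)='.' (+0 fires, +1 burnt)
  fire out at step 8

1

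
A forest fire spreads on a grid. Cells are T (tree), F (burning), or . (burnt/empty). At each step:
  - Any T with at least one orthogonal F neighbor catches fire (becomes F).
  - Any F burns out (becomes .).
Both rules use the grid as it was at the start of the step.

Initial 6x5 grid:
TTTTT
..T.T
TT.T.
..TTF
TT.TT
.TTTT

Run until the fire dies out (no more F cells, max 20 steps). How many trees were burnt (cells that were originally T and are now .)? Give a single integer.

Answer: 11

Derivation:
Step 1: +2 fires, +1 burnt (F count now 2)
Step 2: +4 fires, +2 burnt (F count now 4)
Step 3: +1 fires, +4 burnt (F count now 1)
Step 4: +1 fires, +1 burnt (F count now 1)
Step 5: +1 fires, +1 burnt (F count now 1)
Step 6: +1 fires, +1 burnt (F count now 1)
Step 7: +1 fires, +1 burnt (F count now 1)
Step 8: +0 fires, +1 burnt (F count now 0)
Fire out after step 8
Initially T: 20, now '.': 21
Total burnt (originally-T cells now '.'): 11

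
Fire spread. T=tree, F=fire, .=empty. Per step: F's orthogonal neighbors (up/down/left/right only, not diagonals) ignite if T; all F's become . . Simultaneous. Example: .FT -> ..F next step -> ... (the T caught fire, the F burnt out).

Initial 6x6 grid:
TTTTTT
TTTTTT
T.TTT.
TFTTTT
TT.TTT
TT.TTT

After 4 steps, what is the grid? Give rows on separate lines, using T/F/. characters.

Step 1: 3 trees catch fire, 1 burn out
  TTTTTT
  TTTTTT
  T.TTT.
  F.FTTT
  TF.TTT
  TT.TTT
Step 2: 5 trees catch fire, 3 burn out
  TTTTTT
  TTTTTT
  F.FTT.
  ...FTT
  F..TTT
  TF.TTT
Step 3: 6 trees catch fire, 5 burn out
  TTTTTT
  FTFTTT
  ...FT.
  ....FT
  ...FTT
  F..TTT
Step 4: 8 trees catch fire, 6 burn out
  FTFTTT
  .F.FTT
  ....F.
  .....F
  ....FT
  ...FTT

FTFTTT
.F.FTT
....F.
.....F
....FT
...FTT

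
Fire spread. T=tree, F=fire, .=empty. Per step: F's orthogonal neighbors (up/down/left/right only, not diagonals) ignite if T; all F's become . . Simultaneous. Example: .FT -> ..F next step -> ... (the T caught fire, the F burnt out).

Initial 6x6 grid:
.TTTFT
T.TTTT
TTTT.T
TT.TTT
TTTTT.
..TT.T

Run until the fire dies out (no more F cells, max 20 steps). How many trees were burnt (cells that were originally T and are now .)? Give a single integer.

Step 1: +3 fires, +1 burnt (F count now 3)
Step 2: +3 fires, +3 burnt (F count now 3)
Step 3: +4 fires, +3 burnt (F count now 4)
Step 4: +3 fires, +4 burnt (F count now 3)
Step 5: +3 fires, +3 burnt (F count now 3)
Step 6: +5 fires, +3 burnt (F count now 5)
Step 7: +4 fires, +5 burnt (F count now 4)
Step 8: +1 fires, +4 burnt (F count now 1)
Step 9: +0 fires, +1 burnt (F count now 0)
Fire out after step 9
Initially T: 27, now '.': 35
Total burnt (originally-T cells now '.'): 26

Answer: 26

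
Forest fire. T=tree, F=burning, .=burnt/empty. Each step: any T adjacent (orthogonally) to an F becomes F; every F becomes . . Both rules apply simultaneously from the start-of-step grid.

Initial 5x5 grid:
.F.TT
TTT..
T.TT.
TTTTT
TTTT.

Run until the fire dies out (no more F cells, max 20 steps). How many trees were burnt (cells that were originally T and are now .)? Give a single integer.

Answer: 15

Derivation:
Step 1: +1 fires, +1 burnt (F count now 1)
Step 2: +2 fires, +1 burnt (F count now 2)
Step 3: +2 fires, +2 burnt (F count now 2)
Step 4: +3 fires, +2 burnt (F count now 3)
Step 5: +4 fires, +3 burnt (F count now 4)
Step 6: +3 fires, +4 burnt (F count now 3)
Step 7: +0 fires, +3 burnt (F count now 0)
Fire out after step 7
Initially T: 17, now '.': 23
Total burnt (originally-T cells now '.'): 15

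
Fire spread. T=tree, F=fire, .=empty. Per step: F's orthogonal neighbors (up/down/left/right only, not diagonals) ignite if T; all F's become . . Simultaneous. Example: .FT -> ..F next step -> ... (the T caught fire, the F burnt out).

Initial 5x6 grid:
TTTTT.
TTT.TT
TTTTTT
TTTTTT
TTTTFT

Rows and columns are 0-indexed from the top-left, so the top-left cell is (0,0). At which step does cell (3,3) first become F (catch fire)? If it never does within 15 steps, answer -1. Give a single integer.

Step 1: cell (3,3)='T' (+3 fires, +1 burnt)
Step 2: cell (3,3)='F' (+4 fires, +3 burnt)
  -> target ignites at step 2
Step 3: cell (3,3)='.' (+5 fires, +4 burnt)
Step 4: cell (3,3)='.' (+5 fires, +5 burnt)
Step 5: cell (3,3)='.' (+4 fires, +5 burnt)
Step 6: cell (3,3)='.' (+3 fires, +4 burnt)
Step 7: cell (3,3)='.' (+2 fires, +3 burnt)
Step 8: cell (3,3)='.' (+1 fires, +2 burnt)
Step 9: cell (3,3)='.' (+0 fires, +1 burnt)
  fire out at step 9

2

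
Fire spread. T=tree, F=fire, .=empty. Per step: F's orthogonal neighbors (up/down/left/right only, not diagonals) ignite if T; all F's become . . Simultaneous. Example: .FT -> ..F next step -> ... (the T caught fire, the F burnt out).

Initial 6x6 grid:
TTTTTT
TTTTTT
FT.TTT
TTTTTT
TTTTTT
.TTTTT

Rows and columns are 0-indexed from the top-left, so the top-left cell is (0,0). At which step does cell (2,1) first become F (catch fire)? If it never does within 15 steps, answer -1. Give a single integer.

Step 1: cell (2,1)='F' (+3 fires, +1 burnt)
  -> target ignites at step 1
Step 2: cell (2,1)='.' (+4 fires, +3 burnt)
Step 3: cell (2,1)='.' (+4 fires, +4 burnt)
Step 4: cell (2,1)='.' (+5 fires, +4 burnt)
Step 5: cell (2,1)='.' (+6 fires, +5 burnt)
Step 6: cell (2,1)='.' (+6 fires, +6 burnt)
Step 7: cell (2,1)='.' (+4 fires, +6 burnt)
Step 8: cell (2,1)='.' (+1 fires, +4 burnt)
Step 9: cell (2,1)='.' (+0 fires, +1 burnt)
  fire out at step 9

1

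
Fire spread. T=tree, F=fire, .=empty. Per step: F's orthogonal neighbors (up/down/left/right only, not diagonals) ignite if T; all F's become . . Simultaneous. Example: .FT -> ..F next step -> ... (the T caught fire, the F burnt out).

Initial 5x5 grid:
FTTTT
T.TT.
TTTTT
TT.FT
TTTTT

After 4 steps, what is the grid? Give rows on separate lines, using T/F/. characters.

Step 1: 5 trees catch fire, 2 burn out
  .FTTT
  F.TT.
  TTTFT
  TT..F
  TTTFT
Step 2: 7 trees catch fire, 5 burn out
  ..FTT
  ..TF.
  FTF.F
  TT...
  TTF.F
Step 3: 5 trees catch fire, 7 burn out
  ...FT
  ..F..
  .F...
  FT...
  TF...
Step 4: 3 trees catch fire, 5 burn out
  ....F
  .....
  .....
  .F...
  F....

....F
.....
.....
.F...
F....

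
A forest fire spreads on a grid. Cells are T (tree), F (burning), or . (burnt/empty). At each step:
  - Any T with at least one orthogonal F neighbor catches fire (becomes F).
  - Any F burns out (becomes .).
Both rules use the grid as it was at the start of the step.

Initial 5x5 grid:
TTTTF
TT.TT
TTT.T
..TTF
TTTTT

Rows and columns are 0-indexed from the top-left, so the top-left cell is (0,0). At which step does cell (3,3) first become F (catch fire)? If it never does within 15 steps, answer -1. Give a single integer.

Step 1: cell (3,3)='F' (+5 fires, +2 burnt)
  -> target ignites at step 1
Step 2: cell (3,3)='.' (+4 fires, +5 burnt)
Step 3: cell (3,3)='.' (+3 fires, +4 burnt)
Step 4: cell (3,3)='.' (+4 fires, +3 burnt)
Step 5: cell (3,3)='.' (+3 fires, +4 burnt)
Step 6: cell (3,3)='.' (+0 fires, +3 burnt)
  fire out at step 6

1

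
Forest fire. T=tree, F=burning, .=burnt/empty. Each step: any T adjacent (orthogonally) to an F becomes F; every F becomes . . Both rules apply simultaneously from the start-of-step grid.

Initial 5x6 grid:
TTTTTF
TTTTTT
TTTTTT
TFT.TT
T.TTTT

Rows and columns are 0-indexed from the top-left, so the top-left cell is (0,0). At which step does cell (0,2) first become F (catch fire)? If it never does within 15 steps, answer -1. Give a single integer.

Step 1: cell (0,2)='T' (+5 fires, +2 burnt)
Step 2: cell (0,2)='T' (+8 fires, +5 burnt)
Step 3: cell (0,2)='F' (+9 fires, +8 burnt)
  -> target ignites at step 3
Step 4: cell (0,2)='.' (+4 fires, +9 burnt)
Step 5: cell (0,2)='.' (+0 fires, +4 burnt)
  fire out at step 5

3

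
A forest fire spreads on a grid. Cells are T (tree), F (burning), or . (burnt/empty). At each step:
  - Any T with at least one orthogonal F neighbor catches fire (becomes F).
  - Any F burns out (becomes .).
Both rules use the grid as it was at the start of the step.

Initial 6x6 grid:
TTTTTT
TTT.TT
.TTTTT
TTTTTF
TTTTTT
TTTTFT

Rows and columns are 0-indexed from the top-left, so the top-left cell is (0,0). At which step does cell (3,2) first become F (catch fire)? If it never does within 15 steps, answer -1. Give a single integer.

Step 1: cell (3,2)='T' (+6 fires, +2 burnt)
Step 2: cell (3,2)='T' (+5 fires, +6 burnt)
Step 3: cell (3,2)='F' (+6 fires, +5 burnt)
  -> target ignites at step 3
Step 4: cell (3,2)='.' (+5 fires, +6 burnt)
Step 5: cell (3,2)='.' (+5 fires, +5 burnt)
Step 6: cell (3,2)='.' (+2 fires, +5 burnt)
Step 7: cell (3,2)='.' (+2 fires, +2 burnt)
Step 8: cell (3,2)='.' (+1 fires, +2 burnt)
Step 9: cell (3,2)='.' (+0 fires, +1 burnt)
  fire out at step 9

3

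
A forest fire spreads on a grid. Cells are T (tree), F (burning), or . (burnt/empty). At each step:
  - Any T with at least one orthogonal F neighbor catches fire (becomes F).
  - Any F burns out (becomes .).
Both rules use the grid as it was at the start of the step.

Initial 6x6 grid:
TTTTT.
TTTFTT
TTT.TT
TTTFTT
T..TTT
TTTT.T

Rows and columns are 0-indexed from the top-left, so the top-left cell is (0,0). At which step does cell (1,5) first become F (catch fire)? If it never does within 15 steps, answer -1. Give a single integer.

Step 1: cell (1,5)='T' (+6 fires, +2 burnt)
Step 2: cell (1,5)='F' (+10 fires, +6 burnt)
  -> target ignites at step 2
Step 3: cell (1,5)='.' (+7 fires, +10 burnt)
Step 4: cell (1,5)='.' (+5 fires, +7 burnt)
Step 5: cell (1,5)='.' (+1 fires, +5 burnt)
Step 6: cell (1,5)='.' (+0 fires, +1 burnt)
  fire out at step 6

2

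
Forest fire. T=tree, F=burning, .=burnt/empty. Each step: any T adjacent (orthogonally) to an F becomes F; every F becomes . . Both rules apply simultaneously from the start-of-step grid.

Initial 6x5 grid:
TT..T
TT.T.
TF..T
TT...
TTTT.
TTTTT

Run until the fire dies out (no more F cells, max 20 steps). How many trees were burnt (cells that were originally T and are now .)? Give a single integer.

Step 1: +3 fires, +1 burnt (F count now 3)
Step 2: +4 fires, +3 burnt (F count now 4)
Step 3: +4 fires, +4 burnt (F count now 4)
Step 4: +3 fires, +4 burnt (F count now 3)
Step 5: +1 fires, +3 burnt (F count now 1)
Step 6: +1 fires, +1 burnt (F count now 1)
Step 7: +0 fires, +1 burnt (F count now 0)
Fire out after step 7
Initially T: 19, now '.': 27
Total burnt (originally-T cells now '.'): 16

Answer: 16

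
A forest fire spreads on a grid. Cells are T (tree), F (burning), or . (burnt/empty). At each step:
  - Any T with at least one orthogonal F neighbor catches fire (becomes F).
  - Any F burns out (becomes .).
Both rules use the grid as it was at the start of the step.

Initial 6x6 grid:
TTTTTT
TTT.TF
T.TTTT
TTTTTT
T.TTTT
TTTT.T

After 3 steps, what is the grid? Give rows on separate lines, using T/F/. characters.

Step 1: 3 trees catch fire, 1 burn out
  TTTTTF
  TTT.F.
  T.TTTF
  TTTTTT
  T.TTTT
  TTTT.T
Step 2: 3 trees catch fire, 3 burn out
  TTTTF.
  TTT...
  T.TTF.
  TTTTTF
  T.TTTT
  TTTT.T
Step 3: 4 trees catch fire, 3 burn out
  TTTF..
  TTT...
  T.TF..
  TTTTF.
  T.TTTF
  TTTT.T

TTTF..
TTT...
T.TF..
TTTTF.
T.TTTF
TTTT.T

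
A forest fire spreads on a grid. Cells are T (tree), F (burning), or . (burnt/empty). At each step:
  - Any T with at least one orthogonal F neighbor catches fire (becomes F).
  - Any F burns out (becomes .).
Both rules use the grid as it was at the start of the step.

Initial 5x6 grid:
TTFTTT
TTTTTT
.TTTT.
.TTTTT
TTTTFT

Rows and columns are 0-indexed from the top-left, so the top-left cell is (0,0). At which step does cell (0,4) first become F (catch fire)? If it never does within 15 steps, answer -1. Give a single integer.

Step 1: cell (0,4)='T' (+6 fires, +2 burnt)
Step 2: cell (0,4)='F' (+9 fires, +6 burnt)
  -> target ignites at step 2
Step 3: cell (0,4)='.' (+7 fires, +9 burnt)
Step 4: cell (0,4)='.' (+3 fires, +7 burnt)
Step 5: cell (0,4)='.' (+0 fires, +3 burnt)
  fire out at step 5

2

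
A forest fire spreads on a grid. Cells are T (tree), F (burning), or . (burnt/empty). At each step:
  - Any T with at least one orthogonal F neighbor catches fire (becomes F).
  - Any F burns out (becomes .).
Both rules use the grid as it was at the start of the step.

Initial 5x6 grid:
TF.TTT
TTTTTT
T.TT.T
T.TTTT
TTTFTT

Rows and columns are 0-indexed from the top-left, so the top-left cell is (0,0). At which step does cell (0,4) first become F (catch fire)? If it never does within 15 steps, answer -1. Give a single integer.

Step 1: cell (0,4)='T' (+5 fires, +2 burnt)
Step 2: cell (0,4)='T' (+7 fires, +5 burnt)
Step 3: cell (0,4)='T' (+5 fires, +7 burnt)
Step 4: cell (0,4)='T' (+4 fires, +5 burnt)
Step 5: cell (0,4)='F' (+2 fires, +4 burnt)
  -> target ignites at step 5
Step 6: cell (0,4)='.' (+1 fires, +2 burnt)
Step 7: cell (0,4)='.' (+0 fires, +1 burnt)
  fire out at step 7

5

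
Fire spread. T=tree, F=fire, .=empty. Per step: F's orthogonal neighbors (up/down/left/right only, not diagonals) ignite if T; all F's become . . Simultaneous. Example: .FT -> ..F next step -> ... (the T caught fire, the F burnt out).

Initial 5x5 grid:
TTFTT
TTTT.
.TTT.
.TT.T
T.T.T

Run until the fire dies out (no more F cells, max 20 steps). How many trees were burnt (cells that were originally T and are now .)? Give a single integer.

Answer: 14

Derivation:
Step 1: +3 fires, +1 burnt (F count now 3)
Step 2: +5 fires, +3 burnt (F count now 5)
Step 3: +4 fires, +5 burnt (F count now 4)
Step 4: +2 fires, +4 burnt (F count now 2)
Step 5: +0 fires, +2 burnt (F count now 0)
Fire out after step 5
Initially T: 17, now '.': 22
Total burnt (originally-T cells now '.'): 14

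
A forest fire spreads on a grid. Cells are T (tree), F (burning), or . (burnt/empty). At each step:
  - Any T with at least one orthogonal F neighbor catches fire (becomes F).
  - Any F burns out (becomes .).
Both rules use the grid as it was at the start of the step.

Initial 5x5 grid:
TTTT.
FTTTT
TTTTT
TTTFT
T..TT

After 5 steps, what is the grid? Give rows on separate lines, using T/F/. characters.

Step 1: 7 trees catch fire, 2 burn out
  FTTT.
  .FTTT
  FTTFT
  TTF.F
  T..FT
Step 2: 9 trees catch fire, 7 burn out
  .FTT.
  ..FFT
  .FF.F
  FF...
  T...F
Step 3: 4 trees catch fire, 9 burn out
  ..FF.
  ....F
  .....
  .....
  F....
Step 4: 0 trees catch fire, 4 burn out
  .....
  .....
  .....
  .....
  .....
Step 5: 0 trees catch fire, 0 burn out
  .....
  .....
  .....
  .....
  .....

.....
.....
.....
.....
.....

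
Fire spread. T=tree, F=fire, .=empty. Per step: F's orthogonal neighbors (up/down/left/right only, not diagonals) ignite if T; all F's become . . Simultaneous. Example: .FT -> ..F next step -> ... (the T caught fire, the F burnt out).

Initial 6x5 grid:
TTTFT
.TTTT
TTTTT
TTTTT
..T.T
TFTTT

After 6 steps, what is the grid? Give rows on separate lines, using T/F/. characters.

Step 1: 5 trees catch fire, 2 burn out
  TTF.F
  .TTFT
  TTTTT
  TTTTT
  ..T.T
  F.FTT
Step 2: 6 trees catch fire, 5 burn out
  TF...
  .TF.F
  TTTFT
  TTTTT
  ..F.T
  ...FT
Step 3: 7 trees catch fire, 6 burn out
  F....
  .F...
  TTF.F
  TTFFT
  ....T
  ....F
Step 4: 4 trees catch fire, 7 burn out
  .....
  .....
  TF...
  TF..F
  ....F
  .....
Step 5: 2 trees catch fire, 4 burn out
  .....
  .....
  F....
  F....
  .....
  .....
Step 6: 0 trees catch fire, 2 burn out
  .....
  .....
  .....
  .....
  .....
  .....

.....
.....
.....
.....
.....
.....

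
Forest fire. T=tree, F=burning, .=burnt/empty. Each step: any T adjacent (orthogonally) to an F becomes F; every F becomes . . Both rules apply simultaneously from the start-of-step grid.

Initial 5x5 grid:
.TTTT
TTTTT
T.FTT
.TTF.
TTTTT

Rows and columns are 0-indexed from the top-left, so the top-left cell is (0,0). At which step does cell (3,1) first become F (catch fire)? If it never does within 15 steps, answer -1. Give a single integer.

Step 1: cell (3,1)='T' (+4 fires, +2 burnt)
Step 2: cell (3,1)='F' (+7 fires, +4 burnt)
  -> target ignites at step 2
Step 3: cell (3,1)='.' (+5 fires, +7 burnt)
Step 4: cell (3,1)='.' (+3 fires, +5 burnt)
Step 5: cell (3,1)='.' (+0 fires, +3 burnt)
  fire out at step 5

2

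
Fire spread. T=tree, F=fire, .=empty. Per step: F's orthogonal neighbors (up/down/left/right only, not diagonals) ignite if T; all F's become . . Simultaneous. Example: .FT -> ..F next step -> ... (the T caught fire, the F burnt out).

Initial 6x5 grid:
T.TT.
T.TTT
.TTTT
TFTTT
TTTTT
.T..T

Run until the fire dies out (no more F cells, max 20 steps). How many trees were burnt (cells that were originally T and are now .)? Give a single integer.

Step 1: +4 fires, +1 burnt (F count now 4)
Step 2: +5 fires, +4 burnt (F count now 5)
Step 3: +4 fires, +5 burnt (F count now 4)
Step 4: +4 fires, +4 burnt (F count now 4)
Step 5: +3 fires, +4 burnt (F count now 3)
Step 6: +0 fires, +3 burnt (F count now 0)
Fire out after step 6
Initially T: 22, now '.': 28
Total burnt (originally-T cells now '.'): 20

Answer: 20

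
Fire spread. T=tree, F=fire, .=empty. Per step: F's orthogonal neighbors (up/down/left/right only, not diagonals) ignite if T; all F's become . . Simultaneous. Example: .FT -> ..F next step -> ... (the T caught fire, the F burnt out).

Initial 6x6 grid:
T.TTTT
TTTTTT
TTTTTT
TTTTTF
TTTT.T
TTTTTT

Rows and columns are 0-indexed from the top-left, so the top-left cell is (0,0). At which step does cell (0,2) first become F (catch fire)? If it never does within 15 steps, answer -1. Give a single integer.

Step 1: cell (0,2)='T' (+3 fires, +1 burnt)
Step 2: cell (0,2)='T' (+4 fires, +3 burnt)
Step 3: cell (0,2)='T' (+6 fires, +4 burnt)
Step 4: cell (0,2)='T' (+6 fires, +6 burnt)
Step 5: cell (0,2)='T' (+6 fires, +6 burnt)
Step 6: cell (0,2)='F' (+5 fires, +6 burnt)
  -> target ignites at step 6
Step 7: cell (0,2)='.' (+2 fires, +5 burnt)
Step 8: cell (0,2)='.' (+1 fires, +2 burnt)
Step 9: cell (0,2)='.' (+0 fires, +1 burnt)
  fire out at step 9

6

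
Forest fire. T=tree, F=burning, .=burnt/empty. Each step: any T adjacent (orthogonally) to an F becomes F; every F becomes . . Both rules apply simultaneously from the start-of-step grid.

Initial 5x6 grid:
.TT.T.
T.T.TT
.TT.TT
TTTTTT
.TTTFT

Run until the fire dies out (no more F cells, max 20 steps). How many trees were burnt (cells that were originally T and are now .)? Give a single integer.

Answer: 20

Derivation:
Step 1: +3 fires, +1 burnt (F count now 3)
Step 2: +4 fires, +3 burnt (F count now 4)
Step 3: +4 fires, +4 burnt (F count now 4)
Step 4: +4 fires, +4 burnt (F count now 4)
Step 5: +3 fires, +4 burnt (F count now 3)
Step 6: +1 fires, +3 burnt (F count now 1)
Step 7: +1 fires, +1 burnt (F count now 1)
Step 8: +0 fires, +1 burnt (F count now 0)
Fire out after step 8
Initially T: 21, now '.': 29
Total burnt (originally-T cells now '.'): 20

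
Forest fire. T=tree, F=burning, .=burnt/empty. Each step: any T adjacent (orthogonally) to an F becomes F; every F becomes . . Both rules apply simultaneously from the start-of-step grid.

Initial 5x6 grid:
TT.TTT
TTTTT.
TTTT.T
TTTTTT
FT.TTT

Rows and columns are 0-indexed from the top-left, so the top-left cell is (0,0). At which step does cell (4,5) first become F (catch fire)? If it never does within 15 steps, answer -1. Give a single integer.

Step 1: cell (4,5)='T' (+2 fires, +1 burnt)
Step 2: cell (4,5)='T' (+2 fires, +2 burnt)
Step 3: cell (4,5)='T' (+3 fires, +2 burnt)
Step 4: cell (4,5)='T' (+4 fires, +3 burnt)
Step 5: cell (4,5)='T' (+5 fires, +4 burnt)
Step 6: cell (4,5)='T' (+3 fires, +5 burnt)
Step 7: cell (4,5)='F' (+4 fires, +3 burnt)
  -> target ignites at step 7
Step 8: cell (4,5)='.' (+1 fires, +4 burnt)
Step 9: cell (4,5)='.' (+1 fires, +1 burnt)
Step 10: cell (4,5)='.' (+0 fires, +1 burnt)
  fire out at step 10

7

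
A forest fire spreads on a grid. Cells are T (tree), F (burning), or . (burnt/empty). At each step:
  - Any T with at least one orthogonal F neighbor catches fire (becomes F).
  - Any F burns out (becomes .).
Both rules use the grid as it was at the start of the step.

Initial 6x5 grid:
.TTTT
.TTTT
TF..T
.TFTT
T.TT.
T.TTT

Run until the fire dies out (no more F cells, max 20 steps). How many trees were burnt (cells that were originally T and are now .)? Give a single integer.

Step 1: +5 fires, +2 burnt (F count now 5)
Step 2: +5 fires, +5 burnt (F count now 5)
Step 3: +4 fires, +5 burnt (F count now 4)
Step 4: +3 fires, +4 burnt (F count now 3)
Step 5: +1 fires, +3 burnt (F count now 1)
Step 6: +0 fires, +1 burnt (F count now 0)
Fire out after step 6
Initially T: 20, now '.': 28
Total burnt (originally-T cells now '.'): 18

Answer: 18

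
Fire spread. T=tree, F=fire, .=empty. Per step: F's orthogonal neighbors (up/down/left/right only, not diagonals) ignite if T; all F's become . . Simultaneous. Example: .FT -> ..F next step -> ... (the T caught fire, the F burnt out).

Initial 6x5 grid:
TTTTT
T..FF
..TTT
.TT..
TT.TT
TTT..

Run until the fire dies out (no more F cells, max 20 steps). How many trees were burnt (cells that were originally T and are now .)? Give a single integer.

Answer: 16

Derivation:
Step 1: +4 fires, +2 burnt (F count now 4)
Step 2: +2 fires, +4 burnt (F count now 2)
Step 3: +2 fires, +2 burnt (F count now 2)
Step 4: +2 fires, +2 burnt (F count now 2)
Step 5: +2 fires, +2 burnt (F count now 2)
Step 6: +2 fires, +2 burnt (F count now 2)
Step 7: +2 fires, +2 burnt (F count now 2)
Step 8: +0 fires, +2 burnt (F count now 0)
Fire out after step 8
Initially T: 18, now '.': 28
Total burnt (originally-T cells now '.'): 16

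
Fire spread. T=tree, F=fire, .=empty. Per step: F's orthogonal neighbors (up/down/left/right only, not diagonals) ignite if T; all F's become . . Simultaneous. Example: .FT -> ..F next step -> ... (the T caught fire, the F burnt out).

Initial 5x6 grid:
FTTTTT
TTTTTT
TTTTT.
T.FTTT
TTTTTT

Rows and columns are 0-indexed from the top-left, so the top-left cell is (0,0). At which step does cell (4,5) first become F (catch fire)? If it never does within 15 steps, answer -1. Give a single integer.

Step 1: cell (4,5)='T' (+5 fires, +2 burnt)
Step 2: cell (4,5)='T' (+9 fires, +5 burnt)
Step 3: cell (4,5)='T' (+7 fires, +9 burnt)
Step 4: cell (4,5)='F' (+3 fires, +7 burnt)
  -> target ignites at step 4
Step 5: cell (4,5)='.' (+2 fires, +3 burnt)
Step 6: cell (4,5)='.' (+0 fires, +2 burnt)
  fire out at step 6

4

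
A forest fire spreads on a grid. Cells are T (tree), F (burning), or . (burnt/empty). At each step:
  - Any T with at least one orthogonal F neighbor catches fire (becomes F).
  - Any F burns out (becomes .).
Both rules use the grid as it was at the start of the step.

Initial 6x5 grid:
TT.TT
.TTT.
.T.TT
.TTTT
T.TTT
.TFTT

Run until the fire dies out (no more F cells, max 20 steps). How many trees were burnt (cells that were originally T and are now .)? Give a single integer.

Step 1: +3 fires, +1 burnt (F count now 3)
Step 2: +3 fires, +3 burnt (F count now 3)
Step 3: +3 fires, +3 burnt (F count now 3)
Step 4: +3 fires, +3 burnt (F count now 3)
Step 5: +3 fires, +3 burnt (F count now 3)
Step 6: +3 fires, +3 burnt (F count now 3)
Step 7: +2 fires, +3 burnt (F count now 2)
Step 8: +0 fires, +2 burnt (F count now 0)
Fire out after step 8
Initially T: 21, now '.': 29
Total burnt (originally-T cells now '.'): 20

Answer: 20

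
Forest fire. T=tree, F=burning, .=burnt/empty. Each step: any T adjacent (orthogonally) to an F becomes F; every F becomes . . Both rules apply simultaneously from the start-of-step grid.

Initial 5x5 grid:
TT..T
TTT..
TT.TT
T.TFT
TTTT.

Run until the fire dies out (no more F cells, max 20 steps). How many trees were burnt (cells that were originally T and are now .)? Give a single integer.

Step 1: +4 fires, +1 burnt (F count now 4)
Step 2: +2 fires, +4 burnt (F count now 2)
Step 3: +1 fires, +2 burnt (F count now 1)
Step 4: +1 fires, +1 burnt (F count now 1)
Step 5: +1 fires, +1 burnt (F count now 1)
Step 6: +1 fires, +1 burnt (F count now 1)
Step 7: +2 fires, +1 burnt (F count now 2)
Step 8: +2 fires, +2 burnt (F count now 2)
Step 9: +2 fires, +2 burnt (F count now 2)
Step 10: +0 fires, +2 burnt (F count now 0)
Fire out after step 10
Initially T: 17, now '.': 24
Total burnt (originally-T cells now '.'): 16

Answer: 16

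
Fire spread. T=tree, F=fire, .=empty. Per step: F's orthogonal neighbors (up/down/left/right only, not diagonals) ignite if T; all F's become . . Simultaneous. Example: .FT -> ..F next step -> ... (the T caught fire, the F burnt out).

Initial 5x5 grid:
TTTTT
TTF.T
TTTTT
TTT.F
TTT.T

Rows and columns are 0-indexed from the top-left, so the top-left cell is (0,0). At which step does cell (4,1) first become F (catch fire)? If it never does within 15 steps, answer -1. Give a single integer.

Step 1: cell (4,1)='T' (+5 fires, +2 burnt)
Step 2: cell (4,1)='T' (+7 fires, +5 burnt)
Step 3: cell (4,1)='T' (+5 fires, +7 burnt)
Step 4: cell (4,1)='F' (+2 fires, +5 burnt)
  -> target ignites at step 4
Step 5: cell (4,1)='.' (+1 fires, +2 burnt)
Step 6: cell (4,1)='.' (+0 fires, +1 burnt)
  fire out at step 6

4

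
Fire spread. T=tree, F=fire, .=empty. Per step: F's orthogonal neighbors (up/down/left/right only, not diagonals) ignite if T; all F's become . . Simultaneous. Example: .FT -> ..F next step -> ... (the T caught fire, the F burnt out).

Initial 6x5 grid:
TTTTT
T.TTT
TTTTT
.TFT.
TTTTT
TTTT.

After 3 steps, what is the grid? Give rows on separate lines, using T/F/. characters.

Step 1: 4 trees catch fire, 1 burn out
  TTTTT
  T.TTT
  TTFTT
  .F.F.
  TTFTT
  TTTT.
Step 2: 6 trees catch fire, 4 burn out
  TTTTT
  T.FTT
  TF.FT
  .....
  TF.FT
  TTFT.
Step 3: 8 trees catch fire, 6 burn out
  TTFTT
  T..FT
  F...F
  .....
  F...F
  TF.F.

TTFTT
T..FT
F...F
.....
F...F
TF.F.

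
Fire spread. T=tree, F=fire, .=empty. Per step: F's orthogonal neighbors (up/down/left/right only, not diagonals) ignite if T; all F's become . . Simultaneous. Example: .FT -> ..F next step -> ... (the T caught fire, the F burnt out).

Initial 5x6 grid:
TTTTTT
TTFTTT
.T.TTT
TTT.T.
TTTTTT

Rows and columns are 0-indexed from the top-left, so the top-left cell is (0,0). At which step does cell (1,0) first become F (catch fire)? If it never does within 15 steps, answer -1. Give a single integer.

Step 1: cell (1,0)='T' (+3 fires, +1 burnt)
Step 2: cell (1,0)='F' (+6 fires, +3 burnt)
  -> target ignites at step 2
Step 3: cell (1,0)='.' (+5 fires, +6 burnt)
Step 4: cell (1,0)='.' (+6 fires, +5 burnt)
Step 5: cell (1,0)='.' (+3 fires, +6 burnt)
Step 6: cell (1,0)='.' (+2 fires, +3 burnt)
Step 7: cell (1,0)='.' (+0 fires, +2 burnt)
  fire out at step 7

2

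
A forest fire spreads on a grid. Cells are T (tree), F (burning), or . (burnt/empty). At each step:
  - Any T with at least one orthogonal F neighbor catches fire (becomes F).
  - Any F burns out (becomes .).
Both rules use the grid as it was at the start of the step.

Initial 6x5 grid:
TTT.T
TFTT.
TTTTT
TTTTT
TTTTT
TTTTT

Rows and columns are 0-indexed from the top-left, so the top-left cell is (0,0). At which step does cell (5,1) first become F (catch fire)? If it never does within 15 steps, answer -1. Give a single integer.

Step 1: cell (5,1)='T' (+4 fires, +1 burnt)
Step 2: cell (5,1)='T' (+6 fires, +4 burnt)
Step 3: cell (5,1)='T' (+4 fires, +6 burnt)
Step 4: cell (5,1)='F' (+5 fires, +4 burnt)
  -> target ignites at step 4
Step 5: cell (5,1)='.' (+4 fires, +5 burnt)
Step 6: cell (5,1)='.' (+2 fires, +4 burnt)
Step 7: cell (5,1)='.' (+1 fires, +2 burnt)
Step 8: cell (5,1)='.' (+0 fires, +1 burnt)
  fire out at step 8

4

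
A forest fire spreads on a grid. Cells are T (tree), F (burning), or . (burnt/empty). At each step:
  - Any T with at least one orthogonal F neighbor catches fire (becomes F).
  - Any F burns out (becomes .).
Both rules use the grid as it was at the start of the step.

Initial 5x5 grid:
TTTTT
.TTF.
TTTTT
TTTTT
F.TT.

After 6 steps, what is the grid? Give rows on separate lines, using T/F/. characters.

Step 1: 4 trees catch fire, 2 burn out
  TTTFT
  .TF..
  TTTFT
  FTTTT
  ..TT.
Step 2: 8 trees catch fire, 4 burn out
  TTF.F
  .F...
  FTF.F
  .FTFT
  ..TT.
Step 3: 5 trees catch fire, 8 burn out
  TF...
  .....
  .F...
  ..F.F
  ..TF.
Step 4: 2 trees catch fire, 5 burn out
  F....
  .....
  .....
  .....
  ..F..
Step 5: 0 trees catch fire, 2 burn out
  .....
  .....
  .....
  .....
  .....
Step 6: 0 trees catch fire, 0 burn out
  .....
  .....
  .....
  .....
  .....

.....
.....
.....
.....
.....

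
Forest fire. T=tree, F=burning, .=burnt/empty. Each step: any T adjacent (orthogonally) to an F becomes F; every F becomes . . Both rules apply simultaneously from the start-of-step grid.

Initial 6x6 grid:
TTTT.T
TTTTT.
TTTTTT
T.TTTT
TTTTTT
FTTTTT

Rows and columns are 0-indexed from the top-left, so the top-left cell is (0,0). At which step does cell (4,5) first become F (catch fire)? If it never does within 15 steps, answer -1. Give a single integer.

Step 1: cell (4,5)='T' (+2 fires, +1 burnt)
Step 2: cell (4,5)='T' (+3 fires, +2 burnt)
Step 3: cell (4,5)='T' (+3 fires, +3 burnt)
Step 4: cell (4,5)='T' (+5 fires, +3 burnt)
Step 5: cell (4,5)='T' (+6 fires, +5 burnt)
Step 6: cell (4,5)='F' (+5 fires, +6 burnt)
  -> target ignites at step 6
Step 7: cell (4,5)='.' (+4 fires, +5 burnt)
Step 8: cell (4,5)='.' (+3 fires, +4 burnt)
Step 9: cell (4,5)='.' (+0 fires, +3 burnt)
  fire out at step 9

6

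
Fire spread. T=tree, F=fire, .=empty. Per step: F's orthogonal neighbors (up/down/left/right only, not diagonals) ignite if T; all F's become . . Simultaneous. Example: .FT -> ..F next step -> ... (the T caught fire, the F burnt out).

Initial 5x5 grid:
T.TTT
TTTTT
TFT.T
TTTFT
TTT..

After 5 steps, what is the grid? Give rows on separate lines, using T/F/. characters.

Step 1: 6 trees catch fire, 2 burn out
  T.TTT
  TFTTT
  F.F.T
  TFF.F
  TTT..
Step 2: 6 trees catch fire, 6 burn out
  T.TTT
  F.FTT
  ....F
  F....
  TFF..
Step 3: 5 trees catch fire, 6 burn out
  F.FTT
  ...FF
  .....
  .....
  F....
Step 4: 2 trees catch fire, 5 burn out
  ...FF
  .....
  .....
  .....
  .....
Step 5: 0 trees catch fire, 2 burn out
  .....
  .....
  .....
  .....
  .....

.....
.....
.....
.....
.....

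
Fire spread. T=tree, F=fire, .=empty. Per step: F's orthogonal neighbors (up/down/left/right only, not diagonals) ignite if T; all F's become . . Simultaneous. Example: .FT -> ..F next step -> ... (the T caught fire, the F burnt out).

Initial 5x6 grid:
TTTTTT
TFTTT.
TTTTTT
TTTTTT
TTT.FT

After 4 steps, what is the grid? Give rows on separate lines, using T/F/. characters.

Step 1: 6 trees catch fire, 2 burn out
  TFTTTT
  F.FTT.
  TFTTTT
  TTTTFT
  TTT..F
Step 2: 9 trees catch fire, 6 burn out
  F.FTTT
  ...FT.
  F.FTFT
  TFTF.F
  TTT...
Step 3: 7 trees catch fire, 9 burn out
  ...FTT
  ....F.
  ...F.F
  F.F...
  TFT...
Step 4: 3 trees catch fire, 7 burn out
  ....FT
  ......
  ......
  ......
  F.F...

....FT
......
......
......
F.F...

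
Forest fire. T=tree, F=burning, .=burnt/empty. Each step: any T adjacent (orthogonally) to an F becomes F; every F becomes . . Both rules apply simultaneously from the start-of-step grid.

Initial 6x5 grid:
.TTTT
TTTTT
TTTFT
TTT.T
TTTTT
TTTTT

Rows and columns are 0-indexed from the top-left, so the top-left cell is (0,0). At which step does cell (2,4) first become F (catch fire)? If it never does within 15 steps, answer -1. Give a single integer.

Step 1: cell (2,4)='F' (+3 fires, +1 burnt)
  -> target ignites at step 1
Step 2: cell (2,4)='.' (+6 fires, +3 burnt)
Step 3: cell (2,4)='.' (+7 fires, +6 burnt)
Step 4: cell (2,4)='.' (+7 fires, +7 burnt)
Step 5: cell (2,4)='.' (+3 fires, +7 burnt)
Step 6: cell (2,4)='.' (+1 fires, +3 burnt)
Step 7: cell (2,4)='.' (+0 fires, +1 burnt)
  fire out at step 7

1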